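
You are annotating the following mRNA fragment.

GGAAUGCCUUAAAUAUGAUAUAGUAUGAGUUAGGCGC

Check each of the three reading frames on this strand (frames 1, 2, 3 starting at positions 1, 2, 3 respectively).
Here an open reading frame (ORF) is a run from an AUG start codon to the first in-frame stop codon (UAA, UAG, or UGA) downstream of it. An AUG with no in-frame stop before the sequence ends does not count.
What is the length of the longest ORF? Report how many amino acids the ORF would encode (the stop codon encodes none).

2

Frame 1: GGA AUG CCU UAA AUA UGA UAU AGU AUG AGU UAG GCG — AUG at 4, stop UAA at 10 → 9 nt; AUG at 25, stop UAG at 31 → 9 nt.
Frame 2: GAA UGC CUU AAA UAU GAU AUA GUA UGA GUU AGG CGC — no AUG→stop ORF.
Frame 3: AAU GCC UUA AAU AUG AUA UAG UAU GAG UUA GGC — AUG at 15, stop UAG at 21 → 9 nt.
Longest: frame 1, positions 4–12, 9 nt = 3 codons = 2 aa. → 2 amino acids.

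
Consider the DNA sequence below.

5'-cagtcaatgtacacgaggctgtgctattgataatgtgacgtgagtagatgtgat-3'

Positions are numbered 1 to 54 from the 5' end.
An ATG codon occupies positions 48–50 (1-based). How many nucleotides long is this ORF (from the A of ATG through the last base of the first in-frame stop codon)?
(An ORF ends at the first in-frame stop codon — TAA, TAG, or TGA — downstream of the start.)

Codons from position 48: ATG (48–50), TGA (51–53).
TGA is the first in-frame stop; ORF spans 48–53, 6 nucleotides.

6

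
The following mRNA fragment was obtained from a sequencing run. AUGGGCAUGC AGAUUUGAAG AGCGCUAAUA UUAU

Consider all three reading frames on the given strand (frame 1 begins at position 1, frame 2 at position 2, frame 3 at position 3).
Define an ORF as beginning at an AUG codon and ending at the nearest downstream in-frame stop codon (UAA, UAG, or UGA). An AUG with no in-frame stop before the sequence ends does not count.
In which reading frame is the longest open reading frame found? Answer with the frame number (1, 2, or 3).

Frame 1: AUG GGC AUG CAG AUU UGA AGA GCG CUA AUA UUA — AUG at 1, stop UGA at 16 → 18 nt; AUG at 7, stop UGA at 16 → 12 nt.
Frame 2: UGG GCA UGC AGA UUU GAA GAG CGC UAA UAU UAU — no AUG→stop ORF.
Frame 3: GGG CAU GCA GAU UUG AAG AGC GCU AAU AUU — no AUG→stop ORF.
Longest ORF is 18 nt in frame 1 (positions 1–18).

1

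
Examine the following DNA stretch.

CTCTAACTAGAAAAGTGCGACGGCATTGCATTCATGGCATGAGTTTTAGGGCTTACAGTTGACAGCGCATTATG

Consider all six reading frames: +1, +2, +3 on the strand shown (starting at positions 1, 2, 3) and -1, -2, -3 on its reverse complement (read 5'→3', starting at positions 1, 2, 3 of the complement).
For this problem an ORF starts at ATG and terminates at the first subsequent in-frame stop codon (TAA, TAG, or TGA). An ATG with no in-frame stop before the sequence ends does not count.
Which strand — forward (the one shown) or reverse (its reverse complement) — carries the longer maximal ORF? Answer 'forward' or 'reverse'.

reverse

Reverse complement (5'→3'): CATAATGCGCTGTCAACTGTAAGCCCTAAAACTCATGCCATGAATGCAATGCCGTCGCACTTTTCTAGTTAGAG
Frame +1: CTC TAA CTA GAA AAG TGC GAC GGC ATT GCA TTC ATG GCA TGA GTT TTA GGG CTT ACA GTT GAC AGC GCA TTA — ATG at 34, stop TGA at 40 → 9 nt.
Frame +2: TCT AAC TAG AAA AGT GCG ACG GCA TTG CAT TCA TGG CAT GAG TTT TAG GGC TTA CAG TTG ACA GCG CAT TAT — no ATG→stop ORF.
Frame +3: CTA ACT AGA AAA GTG CGA CGG CAT TGC ATT CAT GGC ATG AGT TTT AGG GCT TAC AGT TGA CAG CGC ATT ATG — ATG at 39, stop TGA at 60 → 24 nt.
Frame -1: CAT AAT GCG CTG TCA ACT GTA AGC CCT AAA ACT CAT GCC ATG AAT GCA ATG CCG TCG CAC TTT TCT AGT TAG — ATG at 40, stop TAG at 70 → 33 nt; ATG at 49, stop TAG at 70 → 24 nt.
Frame -2: ATA ATG CGC TGT CAA CTG TAA GCC CTA AAA CTC ATG CCA TGA ATG CAA TGC CGT CGC ACT TTT CTA GTT AGA — ATG at 5, stop TAA at 20 → 18 nt; ATG at 35, stop TGA at 41 → 9 nt.
Frame -3: TAA TGC GCT GTC AAC TGT AAG CCC TAA AAC TCA TGC CAT GAA TGC AAT GCC GTC GCA CTT TTC TAG TTA GAG — no ATG→stop ORF.
Forward-strand max 24 nt; reverse-strand max 33 nt. The reverse strand has the longer ORF.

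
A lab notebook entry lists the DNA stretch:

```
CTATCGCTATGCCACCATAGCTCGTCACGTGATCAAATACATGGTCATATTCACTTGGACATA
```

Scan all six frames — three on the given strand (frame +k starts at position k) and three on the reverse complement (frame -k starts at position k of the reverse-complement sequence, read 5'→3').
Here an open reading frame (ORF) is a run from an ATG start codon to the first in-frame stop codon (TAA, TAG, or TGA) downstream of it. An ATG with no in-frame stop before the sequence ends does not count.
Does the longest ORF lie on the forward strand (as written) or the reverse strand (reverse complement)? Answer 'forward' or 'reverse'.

Reverse complement (5'→3'): TATGTCCAAGTGAATATGACCATGTATTTGATCACGTGACGAGCTATGGTGGCATAGCGATAG
Frame +1: CTA TCG CTA TGC CAC CAT AGC TCG TCA CGT GAT CAA ATA CAT GGT CAT ATT CAC TTG GAC ATA — no ATG→stop ORF.
Frame +2: TAT CGC TAT GCC ACC ATA GCT CGT CAC GTG ATC AAA TAC ATG GTC ATA TTC ACT TGG ACA — no ATG→stop ORF.
Frame +3: ATC GCT ATG CCA CCA TAG CTC GTC ACG TGA TCA AAT ACA TGG TCA TAT TCA CTT GGA CAT — ATG at 9, stop TAG at 18 → 12 nt.
Frame -1: TAT GTC CAA GTG AAT ATG ACC ATG TAT TTG ATC ACG TGA CGA GCT ATG GTG GCA TAG CGA TAG — ATG at 16, stop TGA at 37 → 24 nt; ATG at 22, stop TGA at 37 → 18 nt; ATG at 46, stop TAG at 55 → 12 nt.
Frame -2: ATG TCC AAG TGA ATA TGA CCA TGT ATT TGA TCA CGT GAC GAG CTA TGG TGG CAT AGC GAT — ATG at 2, stop TGA at 11 → 12 nt.
Frame -3: TGT CCA AGT GAA TAT GAC CAT GTA TTT GAT CAC GTG ACG AGC TAT GGT GGC ATA GCG ATA — no ATG→stop ORF.
Forward-strand max 12 nt; reverse-strand max 24 nt. The reverse strand has the longer ORF.

reverse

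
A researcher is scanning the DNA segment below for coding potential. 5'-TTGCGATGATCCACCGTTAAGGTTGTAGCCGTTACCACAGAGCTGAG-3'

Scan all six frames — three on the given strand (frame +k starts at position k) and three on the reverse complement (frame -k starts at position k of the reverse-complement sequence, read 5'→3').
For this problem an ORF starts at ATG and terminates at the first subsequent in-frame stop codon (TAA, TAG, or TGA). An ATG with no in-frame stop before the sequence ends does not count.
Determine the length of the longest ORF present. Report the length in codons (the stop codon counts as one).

Reverse complement (5'→3'): CTCAGCTCTGTGGTAACGGCTACAACCTTAACGGTGGATCATCGCAA
Frame +1: TTG CGA TGA TCC ACC GTT AAG GTT GTA GCC GTT ACC ACA GAG CTG — no ATG→stop ORF.
Frame +2: TGC GAT GAT CCA CCG TTA AGG TTG TAG CCG TTA CCA CAG AGC TGA — no ATG→stop ORF.
Frame +3: GCG ATG ATC CAC CGT TAA GGT TGT AGC CGT TAC CAC AGA GCT GAG — ATG at 6, stop TAA at 18 → 15 nt.
Frame -1: CTC AGC TCT GTG GTA ACG GCT ACA ACC TTA ACG GTG GAT CAT CGC — no ATG→stop ORF.
Frame -2: TCA GCT CTG TGG TAA CGG CTA CAA CCT TAA CGG TGG ATC ATC GCA — no ATG→stop ORF.
Frame -3: CAG CTC TGT GGT AAC GGC TAC AAC CTT AAC GGT GGA TCA TCG CAA — no ATG→stop ORF.
Longest: frame +3, positions 6–20, 15 nt = 5 codons = 4 aa. → 5 codons.

5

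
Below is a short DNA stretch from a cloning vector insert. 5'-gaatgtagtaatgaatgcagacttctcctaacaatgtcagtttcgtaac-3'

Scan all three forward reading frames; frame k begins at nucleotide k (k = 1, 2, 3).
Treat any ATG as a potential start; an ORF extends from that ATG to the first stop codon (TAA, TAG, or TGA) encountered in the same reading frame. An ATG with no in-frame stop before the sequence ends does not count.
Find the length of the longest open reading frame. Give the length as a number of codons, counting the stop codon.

Frame 1: GAA TGT AGT AAT GAA TGC AGA CTT CTC CTA ACA ATG TCA GTT TCG TAA — ATG at 34, stop TAA at 46 → 15 nt.
Frame 2: AAT GTA GTA ATG AAT GCA GAC TTC TCC TAA CAA TGT CAG TTT CGT AAC — ATG at 11, stop TAA at 29 → 21 nt.
Frame 3: ATG TAG TAA TGA ATG CAG ACT TCT CCT AAC AAT GTC AGT TTC GTA — ATG at 3, stop TAG at 6 → 6 nt.
Longest: frame 2, positions 11–31, 21 nt = 7 codons = 6 aa. → 7 codons.

7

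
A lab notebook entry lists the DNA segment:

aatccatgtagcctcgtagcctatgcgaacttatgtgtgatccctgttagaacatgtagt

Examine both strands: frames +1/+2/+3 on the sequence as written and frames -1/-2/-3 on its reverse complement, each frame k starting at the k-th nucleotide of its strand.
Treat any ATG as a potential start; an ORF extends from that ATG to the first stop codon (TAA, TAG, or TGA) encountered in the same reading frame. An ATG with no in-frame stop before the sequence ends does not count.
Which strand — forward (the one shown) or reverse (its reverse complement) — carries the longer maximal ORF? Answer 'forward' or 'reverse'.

Reverse complement (5'→3'): ACTACATGTTCTAACAGGGATCACACATAAGTTCGCATAGGCTACGAGGCTACATGGATT
Frame +1: AAT CCA TGT AGC CTC GTA GCC TAT GCG AAC TTA TGT GTG ATC CCT GTT AGA ACA TGT AGT — no ATG→stop ORF.
Frame +2: ATC CAT GTA GCC TCG TAG CCT ATG CGA ACT TAT GTG TGA TCC CTG TTA GAA CAT GTA — ATG at 23, stop TGA at 38 → 18 nt.
Frame +3: TCC ATG TAG CCT CGT AGC CTA TGC GAA CTT ATG TGT GAT CCC TGT TAG AAC ATG TAG — ATG at 6, stop TAG at 9 → 6 nt; ATG at 33, stop TAG at 48 → 18 nt; ATG at 54, stop TAG at 57 → 6 nt.
Frame -1: ACT ACA TGT TCT AAC AGG GAT CAC ACA TAA GTT CGC ATA GGC TAC GAG GCT ACA TGG ATT — no ATG→stop ORF.
Frame -2: CTA CAT GTT CTA ACA GGG ATC ACA CAT AAG TTC GCA TAG GCT ACG AGG CTA CAT GGA — no ATG→stop ORF.
Frame -3: TAC ATG TTC TAA CAG GGA TCA CAC ATA AGT TCG CAT AGG CTA CGA GGC TAC ATG GAT — ATG at 6, stop TAA at 12 → 9 nt.
Forward-strand max 18 nt; reverse-strand max 9 nt. The forward strand has the longer ORF.

forward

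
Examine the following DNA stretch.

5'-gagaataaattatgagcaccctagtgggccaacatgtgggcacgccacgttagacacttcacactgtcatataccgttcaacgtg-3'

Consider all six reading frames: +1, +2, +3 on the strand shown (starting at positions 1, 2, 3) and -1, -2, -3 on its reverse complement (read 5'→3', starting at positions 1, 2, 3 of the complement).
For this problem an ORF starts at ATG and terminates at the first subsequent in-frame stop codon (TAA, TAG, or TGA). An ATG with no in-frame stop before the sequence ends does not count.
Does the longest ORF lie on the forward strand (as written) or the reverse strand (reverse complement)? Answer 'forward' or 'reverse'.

forward

Reverse complement (5'→3'): CACGTTGAACGGTATATGACAGTGTGAAGTGTCTAACGTGGCGTGCCCACATGTTGGCCCACTAGGGTGCTCATAATTTATTCTC
Frame +1: GAG AAT AAA TTA TGA GCA CCC TAG TGG GCC AAC ATG TGG GCA CGC CAC GTT AGA CAC TTC ACA CTG TCA TAT ACC GTT CAA CGT — no ATG→stop ORF.
Frame +2: AGA ATA AAT TAT GAG CAC CCT AGT GGG CCA ACA TGT GGG CAC GCC ACG TTA GAC ACT TCA CAC TGT CAT ATA CCG TTC AAC GTG — no ATG→stop ORF.
Frame +3: GAA TAA ATT ATG AGC ACC CTA GTG GGC CAA CAT GTG GGC ACG CCA CGT TAG ACA CTT CAC ACT GTC ATA TAC CGT TCA ACG — ATG at 12, stop TAG at 51 → 42 nt.
Frame -1: CAC GTT GAA CGG TAT ATG ACA GTG TGA AGT GTC TAA CGT GGC GTG CCC ACA TGT TGG CCC ACT AGG GTG CTC ATA ATT TAT TCT — ATG at 16, stop TGA at 25 → 12 nt.
Frame -2: ACG TTG AAC GGT ATA TGA CAG TGT GAA GTG TCT AAC GTG GCG TGC CCA CAT GTT GGC CCA CTA GGG TGC TCA TAA TTT ATT CTC — no ATG→stop ORF.
Frame -3: CGT TGA ACG GTA TAT GAC AGT GTG AAG TGT CTA ACG TGG CGT GCC CAC ATG TTG GCC CAC TAG GGT GCT CAT AAT TTA TTC — ATG at 51, stop TAG at 63 → 15 nt.
Forward-strand max 42 nt; reverse-strand max 15 nt. The forward strand has the longer ORF.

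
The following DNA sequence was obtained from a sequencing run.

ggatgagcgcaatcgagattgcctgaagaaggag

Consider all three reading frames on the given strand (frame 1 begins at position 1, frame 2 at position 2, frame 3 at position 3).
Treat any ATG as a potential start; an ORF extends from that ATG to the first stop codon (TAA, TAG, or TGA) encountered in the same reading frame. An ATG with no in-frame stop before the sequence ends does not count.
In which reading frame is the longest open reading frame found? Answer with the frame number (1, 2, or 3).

3

Frame 1: GGA TGA GCG CAA TCG AGA TTG CCT GAA GAA GGA — no ATG→stop ORF.
Frame 2: GAT GAG CGC AAT CGA GAT TGC CTG AAG AAG GAG — no ATG→stop ORF.
Frame 3: ATG AGC GCA ATC GAG ATT GCC TGA AGA AGG — ATG at 3, stop TGA at 24 → 24 nt.
Longest ORF is 24 nt in frame 3 (positions 3–26).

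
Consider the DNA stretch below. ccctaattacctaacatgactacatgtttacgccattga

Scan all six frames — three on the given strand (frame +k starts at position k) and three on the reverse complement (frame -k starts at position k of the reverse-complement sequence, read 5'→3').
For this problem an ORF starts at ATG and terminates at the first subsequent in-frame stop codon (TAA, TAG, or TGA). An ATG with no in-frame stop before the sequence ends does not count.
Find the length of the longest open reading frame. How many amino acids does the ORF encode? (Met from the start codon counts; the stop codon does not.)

7

Reverse complement (5'→3'): TCAATGGCGTAAACATGTAGTCATGTTAGGTAATTAGGG
Frame +1: CCC TAA TTA CCT AAC ATG ACT ACA TGT TTA CGC CAT TGA — ATG at 16, stop TGA at 37 → 24 nt.
Frame +2: CCT AAT TAC CTA ACA TGA CTA CAT GTT TAC GCC ATT — no ATG→stop ORF.
Frame +3: CTA ATT ACC TAA CAT GAC TAC ATG TTT ACG CCA TTG — no ATG→stop ORF.
Frame -1: TCA ATG GCG TAA ACA TGT AGT CAT GTT AGG TAA TTA GGG — ATG at 4, stop TAA at 10 → 9 nt.
Frame -2: CAA TGG CGT AAA CAT GTA GTC ATG TTA GGT AAT TAG — ATG at 23, stop TAG at 35 → 15 nt.
Frame -3: AAT GGC GTA AAC ATG TAG TCA TGT TAG GTA ATT AGG — ATG at 15, stop TAG at 18 → 6 nt.
Longest: frame +1, positions 16–39, 24 nt = 8 codons = 7 aa. → 7 amino acids.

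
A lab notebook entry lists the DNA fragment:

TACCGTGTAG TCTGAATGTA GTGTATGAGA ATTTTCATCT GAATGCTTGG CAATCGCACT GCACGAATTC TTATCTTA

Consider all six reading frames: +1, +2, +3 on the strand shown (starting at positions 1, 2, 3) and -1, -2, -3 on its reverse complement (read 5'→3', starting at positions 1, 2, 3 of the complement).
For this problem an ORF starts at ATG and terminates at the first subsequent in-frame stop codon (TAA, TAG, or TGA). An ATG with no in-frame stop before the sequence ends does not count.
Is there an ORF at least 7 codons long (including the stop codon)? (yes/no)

Reverse complement (5'→3'): TAAGATAAGAATTCGTGCAGTGCGATTGCCAAGCATTCAGATGAAAATTCTCATACACTACATTCAGACTACACGGTA
Frame +1: TAC CGT GTA GTC TGA ATG TAG TGT ATG AGA ATT TTC ATC TGA ATG CTT GGC AAT CGC ACT GCA CGA ATT CTT ATC TTA — ATG at 16, stop TAG at 19 → 6 nt; ATG at 25, stop TGA at 40 → 18 nt.
Frame +2: ACC GTG TAG TCT GAA TGT AGT GTA TGA GAA TTT TCA TCT GAA TGC TTG GCA ATC GCA CTG CAC GAA TTC TTA TCT — no ATG→stop ORF.
Frame +3: CCG TGT AGT CTG AAT GTA GTG TAT GAG AAT TTT CAT CTG AAT GCT TGG CAA TCG CAC TGC ACG AAT TCT TAT CTT — no ATG→stop ORF.
Frame -1: TAA GAT AAG AAT TCG TGC AGT GCG ATT GCC AAG CAT TCA GAT GAA AAT TCT CAT ACA CTA CAT TCA GAC TAC ACG GTA — no ATG→stop ORF.
Frame -2: AAG ATA AGA ATT CGT GCA GTG CGA TTG CCA AGC ATT CAG ATG AAA ATT CTC ATA CAC TAC ATT CAG ACT ACA CGG — no ATG→stop ORF.
Frame -3: AGA TAA GAA TTC GTG CAG TGC GAT TGC CAA GCA TTC AGA TGA AAA TTC TCA TAC ACT ACA TTC AGA CTA CAC GGT — no ATG→stop ORF.
Largest ORF found is 6 codons < 7, so no.

no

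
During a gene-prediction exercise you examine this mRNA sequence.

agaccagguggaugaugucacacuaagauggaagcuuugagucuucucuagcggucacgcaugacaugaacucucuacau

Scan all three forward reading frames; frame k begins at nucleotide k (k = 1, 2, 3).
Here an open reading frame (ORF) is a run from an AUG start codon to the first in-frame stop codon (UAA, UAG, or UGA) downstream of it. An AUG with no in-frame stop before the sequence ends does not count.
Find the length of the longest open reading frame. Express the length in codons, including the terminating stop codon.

8

Frame 1: AGA CCA GGU GGA UGA UGU CAC ACU AAG AUG GAA GCU UUG AGU CUU CUC UAG CGG UCA CGC AUG ACA UGA ACU CUC UAC — AUG at 28, stop UAG at 49 → 24 nt; AUG at 61, stop UGA at 67 → 9 nt.
Frame 2: GAC CAG GUG GAU GAU GUC ACA CUA AGA UGG AAG CUU UGA GUC UUC UCU AGC GGU CAC GCA UGA CAU GAA CUC UCU ACA — no AUG→stop ORF.
Frame 3: ACC AGG UGG AUG AUG UCA CAC UAA GAU GGA AGC UUU GAG UCU UCU CUA GCG GUC ACG CAU GAC AUG AAC UCU CUA CAU — AUG at 12, stop UAA at 24 → 15 nt; AUG at 15, stop UAA at 24 → 12 nt.
Longest: frame 1, positions 28–51, 24 nt = 8 codons = 7 aa. → 8 codons.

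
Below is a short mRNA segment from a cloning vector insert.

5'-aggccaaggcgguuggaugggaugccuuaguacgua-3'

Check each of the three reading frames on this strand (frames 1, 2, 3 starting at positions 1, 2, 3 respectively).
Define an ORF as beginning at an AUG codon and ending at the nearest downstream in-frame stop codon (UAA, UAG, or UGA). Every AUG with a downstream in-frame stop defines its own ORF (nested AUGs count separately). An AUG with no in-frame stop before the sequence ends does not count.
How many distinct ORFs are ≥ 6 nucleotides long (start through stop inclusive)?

1

Frame 1: AGG CCA AGG CGG UUG GAU GGG AUG CCU UAG UAC GUA — AUG at 22, stop UAG at 28 → 9 nt.
Frame 2: GGC CAA GGC GGU UGG AUG GGA UGC CUU AGU ACG — no AUG→stop ORF.
Frame 3: GCC AAG GCG GUU GGA UGG GAU GCC UUA GUA CGU — no AUG→stop ORF.
ORFs ≥ 6 nucleotides: frame 1 22–30 (9 nucleotides). Count = 1.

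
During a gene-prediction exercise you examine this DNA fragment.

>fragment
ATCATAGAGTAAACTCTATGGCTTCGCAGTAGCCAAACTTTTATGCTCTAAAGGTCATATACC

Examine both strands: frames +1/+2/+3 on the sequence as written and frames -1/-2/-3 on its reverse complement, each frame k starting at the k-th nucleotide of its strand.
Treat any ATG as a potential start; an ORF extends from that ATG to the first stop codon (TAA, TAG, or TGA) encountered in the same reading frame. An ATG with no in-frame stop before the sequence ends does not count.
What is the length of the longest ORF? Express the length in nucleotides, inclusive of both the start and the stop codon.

Reverse complement (5'→3'): GGTATATGACCTTTAGAGCATAAAAGTTTGGCTACTGCGAAGCCATAGAGTTTACTCTATGAT
Frame +1: ATC ATA GAG TAA ACT CTA TGG CTT CGC AGT AGC CAA ACT TTT ATG CTC TAA AGG TCA TAT ACC — ATG at 43, stop TAA at 49 → 9 nt.
Frame +2: TCA TAG AGT AAA CTC TAT GGC TTC GCA GTA GCC AAA CTT TTA TGC TCT AAA GGT CAT ATA — no ATG→stop ORF.
Frame +3: CAT AGA GTA AAC TCT ATG GCT TCG CAG TAG CCA AAC TTT TAT GCT CTA AAG GTC ATA TAC — ATG at 18, stop TAG at 30 → 15 nt.
Frame -1: GGT ATA TGA CCT TTA GAG CAT AAA AGT TTG GCT ACT GCG AAG CCA TAG AGT TTA CTC TAT GAT — no ATG→stop ORF.
Frame -2: GTA TAT GAC CTT TAG AGC ATA AAA GTT TGG CTA CTG CGA AGC CAT AGA GTT TAC TCT ATG — no ATG→stop ORF.
Frame -3: TAT ATG ACC TTT AGA GCA TAA AAG TTT GGC TAC TGC GAA GCC ATA GAG TTT ACT CTA TGA — ATG at 6, stop TAA at 21 → 18 nt.
Longest: frame -3, positions 6–23, 18 nt = 6 codons = 5 aa. → 18 nucleotides.

18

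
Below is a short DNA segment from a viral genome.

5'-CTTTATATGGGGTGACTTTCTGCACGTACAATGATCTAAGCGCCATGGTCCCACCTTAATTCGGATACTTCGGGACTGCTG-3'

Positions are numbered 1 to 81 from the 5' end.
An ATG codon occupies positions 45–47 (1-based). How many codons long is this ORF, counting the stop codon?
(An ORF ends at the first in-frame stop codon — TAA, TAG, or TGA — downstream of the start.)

5

Codons from position 45: ATG (45–47), GTC (48–50), CCA (51–53), CCT (54–56), TAA (57–59).
TAA is the first in-frame stop; that's 5 codons including the stop.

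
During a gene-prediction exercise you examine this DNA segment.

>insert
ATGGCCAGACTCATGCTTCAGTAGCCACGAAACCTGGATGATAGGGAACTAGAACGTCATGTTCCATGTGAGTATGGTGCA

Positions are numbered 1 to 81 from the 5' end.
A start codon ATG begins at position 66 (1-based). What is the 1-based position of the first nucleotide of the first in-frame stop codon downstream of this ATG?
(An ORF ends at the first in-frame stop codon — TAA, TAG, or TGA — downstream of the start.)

69

Codons from position 66: ATG (66–68), TGA (69–71).
TGA is a stop codon; it begins at position 69.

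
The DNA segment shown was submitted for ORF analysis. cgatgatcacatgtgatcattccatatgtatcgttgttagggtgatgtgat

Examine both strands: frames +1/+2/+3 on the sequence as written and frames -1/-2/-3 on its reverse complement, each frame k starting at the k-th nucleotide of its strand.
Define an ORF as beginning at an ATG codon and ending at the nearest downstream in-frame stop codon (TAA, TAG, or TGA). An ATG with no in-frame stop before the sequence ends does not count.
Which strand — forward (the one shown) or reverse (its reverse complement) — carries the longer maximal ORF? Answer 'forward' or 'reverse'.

Reverse complement (5'→3'): ATCACATCACCCTAACAACGATACATATGGAATGATCACATGTGATCATCG
Frame +1: CGA TGA TCA CAT GTG ATC ATT CCA TAT GTA TCG TTG TTA GGG TGA TGT GAT — no ATG→stop ORF.
Frame +2: GAT GAT CAC ATG TGA TCA TTC CAT ATG TAT CGT TGT TAG GGT GAT GTG — ATG at 11, stop TGA at 14 → 6 nt; ATG at 26, stop TAG at 38 → 15 nt.
Frame +3: ATG ATC ACA TGT GAT CAT TCC ATA TGT ATC GTT GTT AGG GTG ATG TGA — ATG at 3, stop TGA at 48 → 48 nt; ATG at 45, stop TGA at 48 → 6 nt.
Frame -1: ATC ACA TCA CCC TAA CAA CGA TAC ATA TGG AAT GAT CAC ATG TGA TCA TCG — ATG at 40, stop TGA at 43 → 6 nt.
Frame -2: TCA CAT CAC CCT AAC AAC GAT ACA TAT GGA ATG ATC ACA TGT GAT CAT — no ATG→stop ORF.
Frame -3: CAC ATC ACC CTA ACA ACG ATA CAT ATG GAA TGA TCA CAT GTG ATC ATC — ATG at 27, stop TGA at 33 → 9 nt.
Forward-strand max 48 nt; reverse-strand max 9 nt. The forward strand has the longer ORF.

forward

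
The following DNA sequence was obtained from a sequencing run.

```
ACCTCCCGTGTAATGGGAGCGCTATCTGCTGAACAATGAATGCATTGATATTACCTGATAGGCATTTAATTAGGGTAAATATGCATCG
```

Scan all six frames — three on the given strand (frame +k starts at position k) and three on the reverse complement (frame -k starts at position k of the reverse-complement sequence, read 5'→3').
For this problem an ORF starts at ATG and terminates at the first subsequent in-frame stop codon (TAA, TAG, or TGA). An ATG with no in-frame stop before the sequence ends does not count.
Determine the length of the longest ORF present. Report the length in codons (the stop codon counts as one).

9

Reverse complement (5'→3'): CGATGCATATTTACCCTAATTAAATGCCTATCAGGTAATATCAATGCATTCATTGTTCAGCAGATAGCGCTCCCATTACACGGGAGGT
Frame +1: ACC TCC CGT GTA ATG GGA GCG CTA TCT GCT GAA CAA TGA ATG CAT TGA TAT TAC CTG ATA GGC ATT TAA TTA GGG TAA ATA TGC ATC — ATG at 13, stop TGA at 37 → 27 nt; ATG at 40, stop TGA at 46 → 9 nt.
Frame +2: CCT CCC GTG TAA TGG GAG CGC TAT CTG CTG AAC AAT GAA TGC ATT GAT ATT ACC TGA TAG GCA TTT AAT TAG GGT AAA TAT GCA TCG — no ATG→stop ORF.
Frame +3: CTC CCG TGT AAT GGG AGC GCT ATC TGC TGA ACA ATG AAT GCA TTG ATA TTA CCT GAT AGG CAT TTA ATT AGG GTA AAT ATG CAT — no ATG→stop ORF.
Frame -1: CGA TGC ATA TTT ACC CTA ATT AAA TGC CTA TCA GGT AAT ATC AAT GCA TTC ATT GTT CAG CAG ATA GCG CTC CCA TTA CAC GGG AGG — no ATG→stop ORF.
Frame -2: GAT GCA TAT TTA CCC TAA TTA AAT GCC TAT CAG GTA ATA TCA ATG CAT TCA TTG TTC AGC AGA TAG CGC TCC CAT TAC ACG GGA GGT — ATG at 44, stop TAG at 65 → 24 nt.
Frame -3: ATG CAT ATT TAC CCT AAT TAA ATG CCT ATC AGG TAA TAT CAA TGC ATT CAT TGT TCA GCA GAT AGC GCT CCC ATT ACA CGG GAG — ATG at 3, stop TAA at 21 → 21 nt; ATG at 24, stop TAA at 36 → 15 nt.
Longest: frame +1, positions 13–39, 27 nt = 9 codons = 8 aa. → 9 codons.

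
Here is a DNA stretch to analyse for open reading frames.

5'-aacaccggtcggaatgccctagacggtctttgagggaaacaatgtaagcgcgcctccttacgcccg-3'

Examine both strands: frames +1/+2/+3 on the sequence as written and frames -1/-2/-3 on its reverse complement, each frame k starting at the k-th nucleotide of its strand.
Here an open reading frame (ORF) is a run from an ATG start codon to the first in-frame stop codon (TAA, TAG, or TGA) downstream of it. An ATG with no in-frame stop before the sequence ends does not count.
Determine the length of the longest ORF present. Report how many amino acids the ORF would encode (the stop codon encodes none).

Reverse complement (5'→3'): CGGGCGTAAGGAGGCGCGCTTACATTGTTTCCCTCAAAGACCGTCTAGGGCATTCCGACCGGTGTT
Frame +1: AAC ACC GGT CGG AAT GCC CTA GAC GGT CTT TGA GGG AAA CAA TGT AAG CGC GCC TCC TTA CGC CCG — no ATG→stop ORF.
Frame +2: ACA CCG GTC GGA ATG CCC TAG ACG GTC TTT GAG GGA AAC AAT GTA AGC GCG CCT CCT TAC GCC — ATG at 14, stop TAG at 20 → 9 nt.
Frame +3: CAC CGG TCG GAA TGC CCT AGA CGG TCT TTG AGG GAA ACA ATG TAA GCG CGC CTC CTT ACG CCC — ATG at 42, stop TAA at 45 → 6 nt.
Frame -1: CGG GCG TAA GGA GGC GCG CTT ACA TTG TTT CCC TCA AAG ACC GTC TAG GGC ATT CCG ACC GGT GTT — no ATG→stop ORF.
Frame -2: GGG CGT AAG GAG GCG CGC TTA CAT TGT TTC CCT CAA AGA CCG TCT AGG GCA TTC CGA CCG GTG — no ATG→stop ORF.
Frame -3: GGC GTA AGG AGG CGC GCT TAC ATT GTT TCC CTC AAA GAC CGT CTA GGG CAT TCC GAC CGG TGT — no ATG→stop ORF.
Longest: frame +2, positions 14–22, 9 nt = 3 codons = 2 aa. → 2 amino acids.

2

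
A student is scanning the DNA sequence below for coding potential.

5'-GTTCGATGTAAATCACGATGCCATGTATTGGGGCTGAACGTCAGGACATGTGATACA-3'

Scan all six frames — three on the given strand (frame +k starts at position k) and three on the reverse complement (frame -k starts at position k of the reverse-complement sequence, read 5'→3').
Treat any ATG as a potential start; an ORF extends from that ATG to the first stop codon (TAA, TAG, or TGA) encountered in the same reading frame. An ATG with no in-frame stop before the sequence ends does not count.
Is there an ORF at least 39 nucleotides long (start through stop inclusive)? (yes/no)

Reverse complement (5'→3'): TGTATCACATGTCCTGACGTTCAGCCCCAATACATGGCATCGTGATTTACATCGAAC
Frame +1: GTT CGA TGT AAA TCA CGA TGC CAT GTA TTG GGG CTG AAC GTC AGG ACA TGT GAT ACA — no ATG→stop ORF.
Frame +2: TTC GAT GTA AAT CAC GAT GCC ATG TAT TGG GGC TGA ACG TCA GGA CAT GTG ATA — ATG at 23, stop TGA at 35 → 15 nt.
Frame +3: TCG ATG TAA ATC ACG ATG CCA TGT ATT GGG GCT GAA CGT CAG GAC ATG TGA TAC — ATG at 6, stop TAA at 9 → 6 nt; ATG at 18, stop TGA at 51 → 36 nt; ATG at 48, stop TGA at 51 → 6 nt.
Frame -1: TGT ATC ACA TGT CCT GAC GTT CAG CCC CAA TAC ATG GCA TCG TGA TTT ACA TCG AAC — ATG at 34, stop TGA at 43 → 12 nt.
Frame -2: GTA TCA CAT GTC CTG ACG TTC AGC CCC AAT ACA TGG CAT CGT GAT TTA CAT CGA — no ATG→stop ORF.
Frame -3: TAT CAC ATG TCC TGA CGT TCA GCC CCA ATA CAT GGC ATC GTG ATT TAC ATC GAA — ATG at 9, stop TGA at 15 → 9 nt.
Largest ORF found is 36 nucleotides < 39, so no.

no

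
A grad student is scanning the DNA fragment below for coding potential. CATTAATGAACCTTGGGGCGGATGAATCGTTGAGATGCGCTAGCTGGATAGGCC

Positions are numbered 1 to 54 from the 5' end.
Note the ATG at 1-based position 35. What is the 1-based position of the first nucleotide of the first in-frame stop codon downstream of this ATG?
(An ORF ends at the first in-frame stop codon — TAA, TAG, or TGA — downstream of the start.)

41

Codons from position 35: ATG (35–37), CGC (38–40), TAG (41–43).
TAG is a stop codon; it begins at position 41.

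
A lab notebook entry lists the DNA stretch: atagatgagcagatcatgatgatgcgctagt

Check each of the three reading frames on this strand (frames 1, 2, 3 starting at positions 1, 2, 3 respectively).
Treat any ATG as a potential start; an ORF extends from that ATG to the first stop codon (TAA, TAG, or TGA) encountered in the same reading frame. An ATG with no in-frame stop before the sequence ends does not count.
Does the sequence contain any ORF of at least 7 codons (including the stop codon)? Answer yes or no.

no

Frame 1: ATA GAT GAG CAG ATC ATG ATG ATG CGC TAG — ATG at 16, stop TAG at 28 → 15 nt; ATG at 19, stop TAG at 28 → 12 nt; ATG at 22, stop TAG at 28 → 9 nt.
Frame 2: TAG ATG AGC AGA TCA TGA TGA TGC GCT AGT — ATG at 5, stop TGA at 17 → 15 nt.
Frame 3: AGA TGA GCA GAT CAT GAT GAT GCG CTA — no ATG→stop ORF.
Largest ORF found is 5 codons < 7, so no.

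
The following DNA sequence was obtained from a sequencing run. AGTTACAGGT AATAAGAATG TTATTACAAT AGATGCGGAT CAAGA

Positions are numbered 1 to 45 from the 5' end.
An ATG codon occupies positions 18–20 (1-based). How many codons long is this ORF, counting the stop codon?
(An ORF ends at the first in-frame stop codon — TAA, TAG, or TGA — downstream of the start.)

Codons from position 18: ATG (18–20), TTA (21–23), TTA (24–26), CAA (27–29), TAG (30–32).
TAG is the first in-frame stop; that's 5 codons including the stop.

5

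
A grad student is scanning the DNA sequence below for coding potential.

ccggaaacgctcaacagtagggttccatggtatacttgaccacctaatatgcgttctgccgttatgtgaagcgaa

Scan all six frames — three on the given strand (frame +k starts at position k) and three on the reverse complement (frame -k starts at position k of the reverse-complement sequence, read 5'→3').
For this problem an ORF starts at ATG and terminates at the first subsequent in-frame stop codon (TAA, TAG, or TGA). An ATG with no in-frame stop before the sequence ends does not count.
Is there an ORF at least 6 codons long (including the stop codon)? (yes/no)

yes

Reverse complement (5'→3'): TTCGCTTCACATAACGGCAGAACGCATATTAGGTGGTCAAGTATACCATGGAACCCTACTGTTGAGCGTTTCCGG
Frame +1: CCG GAA ACG CTC AAC AGT AGG GTT CCA TGG TAT ACT TGA CCA CCT AAT ATG CGT TCT GCC GTT ATG TGA AGC GAA — ATG at 49, stop TGA at 67 → 21 nt; ATG at 64, stop TGA at 67 → 6 nt.
Frame +2: CGG AAA CGC TCA ACA GTA GGG TTC CAT GGT ATA CTT GAC CAC CTA ATA TGC GTT CTG CCG TTA TGT GAA GCG — no ATG→stop ORF.
Frame +3: GGA AAC GCT CAA CAG TAG GGT TCC ATG GTA TAC TTG ACC ACC TAA TAT GCG TTC TGC CGT TAT GTG AAG CGA — ATG at 27, stop TAA at 45 → 21 nt.
Frame -1: TTC GCT TCA CAT AAC GGC AGA ACG CAT ATT AGG TGG TCA AGT ATA CCA TGG AAC CCT ACT GTT GAG CGT TTC CGG — no ATG→stop ORF.
Frame -2: TCG CTT CAC ATA ACG GCA GAA CGC ATA TTA GGT GGT CAA GTA TAC CAT GGA ACC CTA CTG TTG AGC GTT TCC — no ATG→stop ORF.
Frame -3: CGC TTC ACA TAA CGG CAG AAC GCA TAT TAG GTG GTC AAG TAT ACC ATG GAA CCC TAC TGT TGA GCG TTT CCG — ATG at 48, stop TGA at 63 → 18 nt.
Frame +1 has an ORF of 7 codons (positions 49–69) ≥ 6, so yes.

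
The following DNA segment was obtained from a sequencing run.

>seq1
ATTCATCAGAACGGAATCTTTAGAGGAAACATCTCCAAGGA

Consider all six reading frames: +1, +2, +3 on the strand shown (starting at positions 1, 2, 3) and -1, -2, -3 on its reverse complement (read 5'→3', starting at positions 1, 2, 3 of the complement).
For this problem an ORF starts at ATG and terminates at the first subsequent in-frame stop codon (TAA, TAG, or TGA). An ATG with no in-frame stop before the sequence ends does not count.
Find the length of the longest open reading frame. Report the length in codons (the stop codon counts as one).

9

Reverse complement (5'→3'): TCCTTGGAGATGTTTCCTCTAAAGATTCCGTTCTGATGAAT
Frame +1: ATT CAT CAG AAC GGA ATC TTT AGA GGA AAC ATC TCC AAG — no ATG→stop ORF.
Frame +2: TTC ATC AGA ACG GAA TCT TTA GAG GAA ACA TCT CCA AGG — no ATG→stop ORF.
Frame +3: TCA TCA GAA CGG AAT CTT TAG AGG AAA CAT CTC CAA GGA — no ATG→stop ORF.
Frame -1: TCC TTG GAG ATG TTT CCT CTA AAG ATT CCG TTC TGA TGA — ATG at 10, stop TGA at 34 → 27 nt.
Frame -2: CCT TGG AGA TGT TTC CTC TAA AGA TTC CGT TCT GAT GAA — no ATG→stop ORF.
Frame -3: CTT GGA GAT GTT TCC TCT AAA GAT TCC GTT CTG ATG AAT — no ATG→stop ORF.
Longest: frame -1, positions 10–36, 27 nt = 9 codons = 8 aa. → 9 codons.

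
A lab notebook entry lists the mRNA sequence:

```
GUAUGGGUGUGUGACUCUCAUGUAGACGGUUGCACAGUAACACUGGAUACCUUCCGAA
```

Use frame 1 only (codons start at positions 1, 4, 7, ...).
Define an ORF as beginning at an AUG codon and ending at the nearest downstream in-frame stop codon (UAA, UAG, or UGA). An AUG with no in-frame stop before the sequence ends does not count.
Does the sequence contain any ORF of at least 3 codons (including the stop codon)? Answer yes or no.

no

Frame 1: GUA UGG GUG UGU GAC UCU CAU GUA GAC GGU UGC ACA GUA ACA CUG GAU ACC UUC CGA — no AUG→stop ORF.
Largest ORF found is 0 codons < 3, so no.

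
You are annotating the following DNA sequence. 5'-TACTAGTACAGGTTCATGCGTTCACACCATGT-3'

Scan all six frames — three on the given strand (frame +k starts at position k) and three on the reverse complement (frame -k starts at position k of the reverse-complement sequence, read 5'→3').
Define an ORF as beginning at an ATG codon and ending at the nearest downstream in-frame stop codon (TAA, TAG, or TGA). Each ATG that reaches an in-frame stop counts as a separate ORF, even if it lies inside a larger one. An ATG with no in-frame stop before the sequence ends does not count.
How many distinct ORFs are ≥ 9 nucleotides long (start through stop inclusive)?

Reverse complement (5'→3'): ACATGGTGTGAACGCATGAACCTGTACTAGTA
Frame +1: TAC TAG TAC AGG TTC ATG CGT TCA CAC CAT — no ATG→stop ORF.
Frame +2: ACT AGT ACA GGT TCA TGC GTT CAC ACC ATG — no ATG→stop ORF.
Frame +3: CTA GTA CAG GTT CAT GCG TTC ACA CCA TGT — no ATG→stop ORF.
Frame -1: ACA TGG TGT GAA CGC ATG AAC CTG TAC TAG — ATG at 16, stop TAG at 28 → 15 nt.
Frame -2: CAT GGT GTG AAC GCA TGA ACC TGT ACT AGT — no ATG→stop ORF.
Frame -3: ATG GTG TGA ACG CAT GAA CCT GTA CTA GTA — ATG at 3, stop TGA at 9 → 9 nt.
ORFs ≥ 9 nucleotides: frame -1 16–30 (15 nucleotides), frame -3 3–11 (9 nucleotides). Count = 2.

2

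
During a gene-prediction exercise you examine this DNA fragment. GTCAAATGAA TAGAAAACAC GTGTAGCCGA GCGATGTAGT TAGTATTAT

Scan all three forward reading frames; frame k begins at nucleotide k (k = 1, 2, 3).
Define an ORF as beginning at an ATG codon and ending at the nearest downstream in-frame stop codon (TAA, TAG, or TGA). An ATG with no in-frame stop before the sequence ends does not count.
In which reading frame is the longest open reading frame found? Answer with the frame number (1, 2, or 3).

Frame 1: GTC AAA TGA ATA GAA AAC ACG TGT AGC CGA GCG ATG TAG TTA GTA TTA — ATG at 34, stop TAG at 37 → 6 nt.
Frame 2: TCA AAT GAA TAG AAA ACA CGT GTA GCC GAG CGA TGT AGT TAG TAT TAT — no ATG→stop ORF.
Frame 3: CAA ATG AAT AGA AAA CAC GTG TAG CCG AGC GAT GTA GTT AGT ATT — ATG at 6, stop TAG at 24 → 21 nt.
Longest ORF is 21 nt in frame 3 (positions 6–26).

3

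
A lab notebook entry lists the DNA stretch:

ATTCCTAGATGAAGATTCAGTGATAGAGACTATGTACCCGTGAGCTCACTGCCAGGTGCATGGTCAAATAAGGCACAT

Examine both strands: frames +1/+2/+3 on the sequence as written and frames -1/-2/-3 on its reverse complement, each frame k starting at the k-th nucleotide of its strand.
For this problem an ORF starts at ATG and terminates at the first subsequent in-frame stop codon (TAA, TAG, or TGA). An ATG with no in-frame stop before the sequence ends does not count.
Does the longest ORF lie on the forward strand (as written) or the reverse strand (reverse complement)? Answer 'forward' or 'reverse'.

reverse

Reverse complement (5'→3'): ATGTGCCTTATTTGACCATGCACCTGGCAGTGAGCTCACGGGTACATAGTCTCTATCACTGAATCTTCATCTAGGAAT
Frame +1: ATT CCT AGA TGA AGA TTC AGT GAT AGA GAC TAT GTA CCC GTG AGC TCA CTG CCA GGT GCA TGG TCA AAT AAG GCA CAT — no ATG→stop ORF.
Frame +2: TTC CTA GAT GAA GAT TCA GTG ATA GAG ACT ATG TAC CCG TGA GCT CAC TGC CAG GTG CAT GGT CAA ATA AGG CAC — ATG at 32, stop TGA at 41 → 12 nt.
Frame +3: TCC TAG ATG AAG ATT CAG TGA TAG AGA CTA TGT ACC CGT GAG CTC ACT GCC AGG TGC ATG GTC AAA TAA GGC ACA — ATG at 9, stop TGA at 21 → 15 nt; ATG at 60, stop TAA at 69 → 12 nt.
Frame -1: ATG TGC CTT ATT TGA CCA TGC ACC TGG CAG TGA GCT CAC GGG TAC ATA GTC TCT ATC ACT GAA TCT TCA TCT AGG AAT — ATG at 1, stop TGA at 13 → 15 nt.
Frame -2: TGT GCC TTA TTT GAC CAT GCA CCT GGC AGT GAG CTC ACG GGT ACA TAG TCT CTA TCA CTG AAT CTT CAT CTA GGA — no ATG→stop ORF.
Frame -3: GTG CCT TAT TTG ACC ATG CAC CTG GCA GTG AGC TCA CGG GTA CAT AGT CTC TAT CAC TGA ATC TTC ATC TAG GAA — ATG at 18, stop TGA at 60 → 45 nt.
Forward-strand max 15 nt; reverse-strand max 45 nt. The reverse strand has the longer ORF.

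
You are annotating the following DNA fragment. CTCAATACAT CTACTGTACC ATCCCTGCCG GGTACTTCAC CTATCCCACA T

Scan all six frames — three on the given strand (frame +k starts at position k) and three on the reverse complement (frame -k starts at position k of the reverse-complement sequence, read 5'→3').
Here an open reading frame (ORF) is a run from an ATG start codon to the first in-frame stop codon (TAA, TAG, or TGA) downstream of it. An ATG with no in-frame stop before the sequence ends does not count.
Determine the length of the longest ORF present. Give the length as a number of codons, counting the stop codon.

5

Reverse complement (5'→3'): ATGTGGGATAGGTGAAGTACCCGGCAGGGATGGTACAGTAGATGTATTGAG
Frame +1: CTC AAT ACA TCT ACT GTA CCA TCC CTG CCG GGT ACT TCA CCT ATC CCA CAT — no ATG→stop ORF.
Frame +2: TCA ATA CAT CTA CTG TAC CAT CCC TGC CGG GTA CTT CAC CTA TCC CAC — no ATG→stop ORF.
Frame +3: CAA TAC ATC TAC TGT ACC ATC CCT GCC GGG TAC TTC ACC TAT CCC ACA — no ATG→stop ORF.
Frame -1: ATG TGG GAT AGG TGA AGT ACC CGG CAG GGA TGG TAC AGT AGA TGT ATT GAG — ATG at 1, stop TGA at 13 → 15 nt.
Frame -2: TGT GGG ATA GGT GAA GTA CCC GGC AGG GAT GGT ACA GTA GAT GTA TTG — no ATG→stop ORF.
Frame -3: GTG GGA TAG GTG AAG TAC CCG GCA GGG ATG GTA CAG TAG ATG TAT TGA — ATG at 30, stop TAG at 39 → 12 nt; ATG at 42, stop TGA at 48 → 9 nt.
Longest: frame -1, positions 1–15, 15 nt = 5 codons = 4 aa. → 5 codons.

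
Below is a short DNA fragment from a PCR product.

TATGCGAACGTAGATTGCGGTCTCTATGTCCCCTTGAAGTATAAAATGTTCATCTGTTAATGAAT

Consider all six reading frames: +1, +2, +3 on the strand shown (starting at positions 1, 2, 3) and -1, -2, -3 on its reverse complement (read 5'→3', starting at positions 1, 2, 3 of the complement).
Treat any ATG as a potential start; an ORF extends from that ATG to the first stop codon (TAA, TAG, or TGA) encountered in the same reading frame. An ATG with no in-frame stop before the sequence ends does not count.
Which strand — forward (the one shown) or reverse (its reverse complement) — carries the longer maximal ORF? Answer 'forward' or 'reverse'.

Reverse complement (5'→3'): ATTCATTAACAGATGAACATTTTATACTTCAAGGGGACATAGAGACCGCAATCTACGTTCGCATA
Frame +1: TAT GCG AAC GTA GAT TGC GGT CTC TAT GTC CCC TTG AAG TAT AAA ATG TTC ATC TGT TAA TGA — ATG at 46, stop TAA at 58 → 15 nt.
Frame +2: ATG CGA ACG TAG ATT GCG GTC TCT ATG TCC CCT TGA AGT ATA AAA TGT TCA TCT GTT AAT GAA — ATG at 2, stop TAG at 11 → 12 nt; ATG at 26, stop TGA at 35 → 12 nt.
Frame +3: TGC GAA CGT AGA TTG CGG TCT CTA TGT CCC CTT GAA GTA TAA AAT GTT CAT CTG TTA ATG AAT — no ATG→stop ORF.
Frame -1: ATT CAT TAA CAG ATG AAC ATT TTA TAC TTC AAG GGG ACA TAG AGA CCG CAA TCT ACG TTC GCA — ATG at 13, stop TAG at 40 → 30 nt.
Frame -2: TTC ATT AAC AGA TGA ACA TTT TAT ACT TCA AGG GGA CAT AGA GAC CGC AAT CTA CGT TCG CAT — no ATG→stop ORF.
Frame -3: TCA TTA ACA GAT GAA CAT TTT ATA CTT CAA GGG GAC ATA GAG ACC GCA ATC TAC GTT CGC ATA — no ATG→stop ORF.
Forward-strand max 15 nt; reverse-strand max 30 nt. The reverse strand has the longer ORF.

reverse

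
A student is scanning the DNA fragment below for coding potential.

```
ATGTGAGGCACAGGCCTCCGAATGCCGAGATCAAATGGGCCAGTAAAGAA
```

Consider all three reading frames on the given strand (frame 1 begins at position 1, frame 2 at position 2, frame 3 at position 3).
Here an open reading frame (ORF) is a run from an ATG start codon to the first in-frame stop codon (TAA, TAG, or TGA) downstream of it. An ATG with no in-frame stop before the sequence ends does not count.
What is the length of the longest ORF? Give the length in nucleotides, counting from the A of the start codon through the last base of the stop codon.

12

Frame 1: ATG TGA GGC ACA GGC CTC CGA ATG CCG AGA TCA AAT GGG CCA GTA AAG — ATG at 1, stop TGA at 4 → 6 nt.
Frame 2: TGT GAG GCA CAG GCC TCC GAA TGC CGA GAT CAA ATG GGC CAG TAA AGA — ATG at 35, stop TAA at 44 → 12 nt.
Frame 3: GTG AGG CAC AGG CCT CCG AAT GCC GAG ATC AAA TGG GCC AGT AAA GAA — no ATG→stop ORF.
Longest: frame 2, positions 35–46, 12 nt = 4 codons = 3 aa. → 12 nucleotides.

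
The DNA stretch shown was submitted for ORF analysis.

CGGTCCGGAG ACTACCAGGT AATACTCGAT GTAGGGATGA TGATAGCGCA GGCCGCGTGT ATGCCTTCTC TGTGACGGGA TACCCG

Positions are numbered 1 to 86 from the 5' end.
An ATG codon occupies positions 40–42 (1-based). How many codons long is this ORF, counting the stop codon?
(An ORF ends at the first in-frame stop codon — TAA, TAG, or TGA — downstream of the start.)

12

Codons from position 40: ATG (40–42), ATA (43–45), GCG (46–48), CAG (49–51), GCC (52–54), GCG (55–57), TGT (58–60), ATG (61–63), CCT (64–66), TCT (67–69), CTG (70–72), TGA (73–75).
TGA is the first in-frame stop; that's 12 codons including the stop.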